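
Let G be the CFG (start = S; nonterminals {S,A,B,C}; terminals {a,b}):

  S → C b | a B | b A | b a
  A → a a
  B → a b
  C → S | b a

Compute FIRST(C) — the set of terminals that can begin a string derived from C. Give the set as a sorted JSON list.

FIRST iteration:
[1]
  A via A→a a: +{a}
  B via B→a b: +{a}
  C via C→b a: +{b}
  S via S→C b: +{b}
  S via S→a B: +{a}
  S: {a,b}  A: {a}  B: {a}  C: {b}
[2]
  C via C→S: +{a}
  S: {a,b}  A: {a}  B: {a}  C: {a,b}
[3] done
  S: {a,b}  A: {a}  B: {a}  C: {a,b}

FIRST(C) = ["a", "b"]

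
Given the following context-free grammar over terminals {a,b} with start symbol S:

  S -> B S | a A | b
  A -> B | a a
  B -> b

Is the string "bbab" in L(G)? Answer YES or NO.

CNF form of G:
  S -> B S | T0 A | b
  A -> T0 T0 | b
  B -> b
  T0 -> a

CYK table (by increasing span):
  cell(0,0) b: {A,B,S}
  cell(1,1) b: {A,B,S}
  cell(2,2) a: {T0}  orig:{}
  cell(3,3) b: {A,B,S}
  cell(0,1) bb: {S}
  cell(1,2) ba: ∅
  cell(2,3) ab: {S}
  cell(0,2) bba: ∅
  cell(1,3) bab: {S}
  cell(0,3) bbab: {S}

S ∈ T[0,3] ⇒ YES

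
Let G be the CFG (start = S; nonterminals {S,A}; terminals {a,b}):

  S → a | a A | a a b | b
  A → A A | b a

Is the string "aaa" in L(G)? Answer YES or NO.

Convert to CNF:
  S -> T1 A | T1 X2 | a | b
  A -> A A | T0 T1
  T0 -> b
  T1 -> a
  X2 -> T1 T0

Fill CYK table bottom-up:
  cell(0,0) a: {S,T1}  orig:{S}
  cell(1,1) a: {S,T1}  orig:{S}
  cell(2,2) a: {S,T1}  orig:{S}
  cell(0,1) aa: ∅
  cell(1,2) aa: ∅
  cell(0,2) aaa: ∅

S ∉ T[0,2] ⇒ NO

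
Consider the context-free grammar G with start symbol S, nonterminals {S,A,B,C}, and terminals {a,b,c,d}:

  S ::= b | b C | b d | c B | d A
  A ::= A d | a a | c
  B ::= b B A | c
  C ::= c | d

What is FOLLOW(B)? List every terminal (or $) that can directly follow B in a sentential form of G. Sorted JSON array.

Compute FIRST by fixpoint:
round 1:
  A via A→a a: +{a}
  A via A→c: +{c}
  B via B→b B A: +{b}
  B via B→c: +{c}
  C via C→c: +{c}
  C via C→d: +{d}
  S via S→b: +{b}
  S via S→c B: +{c}
  S via S→d A: +{d}
  S: {b,c,d}  A: {a,c}  B: {b,c}  C: {c,d}
round 2: done
  S: {b,c,d}  A: {a,c}  B: {b,c}  C: {c,d}

Compute FOLLOW by fixpoint:
initialize: $ ∈ FOLLOW(S)
[1]
  A→A d: FOLLOW(A) ⊇ FIRST(d) = {d}; new: +{d}
  B→b B A: FOLLOW(B) ⊇ FIRST(A) = {a,c}; new: +{a,c}
  B→b B A: FOLLOW(A) ⊇ FOLLOW(B) ⊇ {a,c}; new: +{a,c}
  S→b C: FOLLOW(C) ⊇ FOLLOW(S) ⊇ {$}; new: +{$}
  S→c B: FOLLOW(B) ⊇ FOLLOW(S) ⊇ {$}; new: +{$}
  S→d A: FOLLOW(A) ⊇ FOLLOW(S) ⊇ {$}; new: +{$}
  FOLLOW(S)={$}  FOLLOW(A)={$,a,c,d}  FOLLOW(B)={$,a,c}  FOLLOW(C)={$}
[2] done
  FOLLOW(S)={$}  FOLLOW(A)={$,a,c,d}  FOLLOW(B)={$,a,c}  FOLLOW(C)={$}

FOLLOW(B) = ["$", "a", "c"]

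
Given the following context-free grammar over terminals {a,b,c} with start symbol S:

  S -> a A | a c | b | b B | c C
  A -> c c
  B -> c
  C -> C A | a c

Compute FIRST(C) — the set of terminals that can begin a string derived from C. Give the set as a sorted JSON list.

Compute FIRST by fixpoint:
[1]
  A via A→c c: +{c}
  B via B→c: +{c}
  C via C→a c: +{a}
  S via S→a A: +{a}
  S via S→b: +{b}
  S via S→c C: +{c}
  FIRST[S]={a,b,c}  FIRST[A]={c}  FIRST[B]={c}  FIRST[C]={a}
[2] (stable)
  FIRST[S]={a,b,c}  FIRST[A]={c}  FIRST[B]={c}  FIRST[C]={a}

FIRST(C) = ["a"]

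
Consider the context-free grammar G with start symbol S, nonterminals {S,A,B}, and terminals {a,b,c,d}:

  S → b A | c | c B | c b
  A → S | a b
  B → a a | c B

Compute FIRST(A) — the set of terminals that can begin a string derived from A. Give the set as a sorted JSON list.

FIRST iteration:
iter 1:
  A via A→a b: +{a}
  B via B→a a: +{a}
  B via B→c B: +{c}
  S via S→b A: +{b}
  S via S→c: +{c}
  S: {b,c}  A: {a}  B: {a,c}
iter 2:
  A via A→S: +{b,c}
  S: {b,c}  A: {a,b,c}  B: {a,c}
iter 3: (no change)
  S: {b,c}  A: {a,b,c}  B: {a,c}

FIRST(A) = ["a", "b", "c"]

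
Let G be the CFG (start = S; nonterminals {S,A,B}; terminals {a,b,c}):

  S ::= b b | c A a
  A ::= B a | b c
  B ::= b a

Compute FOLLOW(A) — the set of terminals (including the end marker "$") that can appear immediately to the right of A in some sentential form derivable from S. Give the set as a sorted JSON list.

Compute FIRST by fixpoint:
iter 1:
  A via A→b c: +{b}
  B via B→b a: +{b}
  S via S→b b: +{b}
  S via S→c A a: +{c}
  FIRST(S)={b,c}  FIRST(A)={b}  FIRST(B)={b}
iter 2: done
  FIRST(S)={b,c}  FIRST(A)={b}  FIRST(B)={b}

FOLLOW iteration:
initialize: $ ∈ FOLLOW(S)
[1]
  A→B a: FOLLOW(B) ⊇ FIRST(a) = {a}; new: +{a}
  S→c A a: FOLLOW(A) ⊇ FIRST(a) = {a}; new: +{a}
  FOLLOW(S)={$}  FOLLOW(A)={a}  FOLLOW(B)={a}
[2] (no change)
  FOLLOW(S)={$}  FOLLOW(A)={a}  FOLLOW(B)={a}

FOLLOW(A) = ["a"]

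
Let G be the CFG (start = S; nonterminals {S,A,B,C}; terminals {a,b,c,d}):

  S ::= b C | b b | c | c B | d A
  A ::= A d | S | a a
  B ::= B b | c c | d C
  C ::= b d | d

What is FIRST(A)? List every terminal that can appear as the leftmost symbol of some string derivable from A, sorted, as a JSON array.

Compute FIRST by fixpoint:
round 1:
  A via A→a a: +{a}
  B via B→c c: +{c}
  B via B→d C: +{d}
  C via C→b d: +{b}
  C via C→d: +{d}
  S via S→b C: +{b}
  S via S→c: +{c}
  S via S→d A: +{d}
  FIRST[S]={b,c,d}  FIRST[A]={a}  FIRST[B]={c,d}  FIRST[C]={b,d}
round 2:
  A via A→S: +{b,c,d}
  FIRST[S]={b,c,d}  FIRST[A]={a,b,c,d}  FIRST[B]={c,d}  FIRST[C]={b,d}
round 3: (stable)
  FIRST[S]={b,c,d}  FIRST[A]={a,b,c,d}  FIRST[B]={c,d}  FIRST[C]={b,d}

FIRST(A) = ["a", "b", "c", "d"]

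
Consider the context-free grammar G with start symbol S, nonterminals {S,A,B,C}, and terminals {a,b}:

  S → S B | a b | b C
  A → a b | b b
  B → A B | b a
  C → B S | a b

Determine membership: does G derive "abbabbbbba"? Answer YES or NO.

Convert to CNF:
  S -> S B | T0 T1 | T1 C
  A -> T0 T1 | T1 T1
  B -> A B | T1 T0
  C -> B S | T0 T1
  T0 -> a
  T1 -> b

Fill CYK table bottom-up:
  T[0,0] 'a' = {T0}  orig:{}
  T[1,1] 'b' = {T1}  orig:{}
  T[2,2] 'b' = {T1}  orig:{}
  T[3,3] 'a' = {T0}  orig:{}
  T[4,4] 'b' = {T1}  orig:{}
  T[5,5] 'b' = {T1}  orig:{}
  T[6,6] 'b' = {T1}  orig:{}
  T[7,7] 'b' = {T1}  orig:{}
  T[8,8] 'b' = {T1}  orig:{}
  T[9,9] 'a' = {T0}  orig:{}
  T[0,1] 'ab' = {A,C,S}
  T[1,2] 'bb' = {A}
  T[2,3] 'ba' = {B}
  T[3,4] 'ab' = {A,C,S}
  T[4,5] 'bb' = {A}
  T[5,6] 'bb' = {A}
  T[6,7] 'bb' = {A}
  T[7,8] 'bb' = {A}
  T[8,9] 'ba' = {B}
  T[0,2] 'abb' = ∅
  T[1,3] 'bba' = ∅
  T[2,4] 'bab' = {S}
  T[3,5] 'abb' = ∅
  T[4,6] 'bbb' = ∅
  T[5,7] 'bbb' = ∅
  T[6,8] 'bbb' = ∅
  T[7,9] 'bba' = ∅
  T[0,3] 'abba' = {B,S}
  T[1,4] 'bbab' = ∅
  T[2,5] 'babb' = ∅
  T[3,6] 'abbb' = ∅
  T[4,7] 'bbbb' = ∅
  T[5,8] 'bbbb' = ∅
  T[6,9] 'bbba' = {B}
  T[0,4] 'abbab' = ∅
  T[1,5] 'bbabb' = ∅
  T[2,6] 'babbb' = ∅
  T[3,7] 'abbbb' = ∅
  T[4,8] 'bbbbb' = ∅
  T[5,9] 'bbbba' = ∅
  T[0,5] 'abbabb' = ∅
  T[1,6] 'bbabbb' = ∅
  T[2,7] 'babbbb' = ∅
  T[3,8] 'abbbbb' = ∅
  T[4,9] 'bbbbba' = {B}
  T[0,6] 'abbabbb' = ∅
  T[1,7] 'bbabbbb' = ∅
  T[2,8] 'babbbbb' = ∅
  T[3,9] 'abbbbba' = ∅
  T[0,7] 'abbabbbb' = ∅
  T[1,8] 'bbabbbbb' = ∅
  T[2,9] 'babbbbba' = ∅
  T[0,8] 'abbabbbbb' = ∅
  T[1,9] 'bbabbbbba' = ∅
  T[0,9] 'abbabbbbba' = {S}

S ∈ T[0,9] ⇒ YES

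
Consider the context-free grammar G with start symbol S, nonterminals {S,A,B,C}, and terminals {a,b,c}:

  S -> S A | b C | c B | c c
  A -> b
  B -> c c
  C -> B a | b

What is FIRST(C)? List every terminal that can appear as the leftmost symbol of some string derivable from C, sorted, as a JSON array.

FIRST sets, iterate to fixpoint:
pass 1:
  A via A→b: +{b}
  B via B→c c: +{c}
  C via C→B a: +{c}
  C via C→b: +{b}
  S via S→b C: +{b}
  S via S→c B: +{c}
  FIRST[S]={b,c}  FIRST[A]={b}  FIRST[B]={c}  FIRST[C]={b,c}
pass 2: done
  FIRST[S]={b,c}  FIRST[A]={b}  FIRST[B]={c}  FIRST[C]={b,c}

FIRST(C) = ["b", "c"]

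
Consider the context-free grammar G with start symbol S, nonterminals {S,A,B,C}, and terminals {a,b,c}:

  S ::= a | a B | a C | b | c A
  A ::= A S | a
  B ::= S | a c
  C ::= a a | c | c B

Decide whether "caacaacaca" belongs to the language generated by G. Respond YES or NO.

CNF form of G:
  S -> T0 B | T0 C | T1 A | a | b
  A -> A S | a
  B -> T0 B | T0 C | T0 T1 | T1 A | a | b
  C -> T0 T0 | T1 B | c
  T0 -> a
  T1 -> c

Fill CYK table bottom-up:
  cell(0,0) c: {C,T1}  orig:{C}
  cell(1,1) a: {A,B,S,T0}  orig:{A,B,S}
  cell(2,2) a: {A,B,S,T0}  orig:{A,B,S}
  cell(3,3) c: {C,T1}  orig:{C}
  cell(4,4) a: {A,B,S,T0}  orig:{A,B,S}
  cell(5,5) a: {A,B,S,T0}  orig:{A,B,S}
  cell(6,6) c: {C,T1}  orig:{C}
  cell(7,7) a: {A,B,S,T0}  orig:{A,B,S}
  cell(8,8) c: {C,T1}  orig:{C}
  cell(9,9) a: {A,B,S,T0}  orig:{A,B,S}
  cell(0,1) ca: {B,C,S}
  cell(1,2) aa: {A,B,C,S}
  cell(2,3) ac: {B,S}
  cell(3,4) ca: {B,C,S}
  cell(4,5) aa: {A,B,C,S}
  cell(5,6) ac: {B,S}
  cell(6,7) ca: {B,C,S}
  cell(7,8) ac: {B,S}
  cell(8,9) ca: {B,C,S}
  cell(0,2) caa: {B,C,S}
  cell(1,3) aac: {A,B,S}
  cell(2,4) aca: {A,B,S}
  cell(3,5) caa: {B,C,S}
  cell(4,6) aac: {A,B,S}
  cell(5,7) aca: {A,B,S}
  cell(6,8) cac: {C}
  cell(7,9) aca: {A,B,S}
  cell(0,3) caac: {B,C,S}
  cell(1,4) aaca: {A,B,S}
  cell(2,5) acaa: {A,B,S}
  cell(3,6) caac: {B,C,S}
  cell(4,7) aaca: {A,B,S}
  cell(5,8) acac: {B,S}
  cell(6,9) caca: {B,C,S}
  cell(0,4) caaca: {B,C,S}
  cell(1,5) aacaa: {A,B,S}
  cell(2,6) acaac: {A,B,S}
  cell(3,7) caaca: {B,C,S}
  cell(4,8) aacac: {A,B,S}
  cell(5,9) acaca: {A,B,S}
  cell(0,5) caacaa: {B,C,S}
  cell(1,6) aacaac: {A,B,S}
  cell(2,7) acaaca: {A,B,S}
  cell(3,8) caacac: {B,C,S}
  cell(4,9) aacaca: {A,B,S}
  cell(0,6) caacaac: {B,C,S}
  cell(1,7) aacaaca: {A,B,S}
  cell(2,8) acaacac: {A,B,S}
  cell(3,9) caacaca: {B,C,S}
  cell(0,7) caacaaca: {B,C,S}
  cell(1,8) aacaacac: {A,B,S}
  cell(2,9) acaacaca: {A,B,S}
  cell(0,8) caacaacac: {B,C,S}
  cell(1,9) aacaacaca: {A,B,S}
  cell(0,9) caacaacaca: {B,C,S}

S ∈ T[0,9] ⇒ YES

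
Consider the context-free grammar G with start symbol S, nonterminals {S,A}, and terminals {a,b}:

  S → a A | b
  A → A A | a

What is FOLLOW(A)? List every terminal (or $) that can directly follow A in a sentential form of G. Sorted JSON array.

FIRST iteration:
pass 1:
  A via A→a: +{a}
  S via S→a A: +{a}
  S via S→b: +{b}
  S: {a,b}  A: {a}
pass 2: (no change)
  S: {a,b}  A: {a}

FOLLOW iteration:
FOLLOW(S) := {$}
pass 1:
  A→A A: FOLLOW(A) ⊇ FIRST(A) = {a}; new: +{a}
  S→a A: FOLLOW(A) ⊇ FOLLOW(S) ⊇ {$}; new: +{$}
  FOLLOW[S]={$}  FOLLOW[A]={$,a}
pass 2: (stable)
  FOLLOW[S]={$}  FOLLOW[A]={$,a}

FOLLOW(A) = ["$", "a"]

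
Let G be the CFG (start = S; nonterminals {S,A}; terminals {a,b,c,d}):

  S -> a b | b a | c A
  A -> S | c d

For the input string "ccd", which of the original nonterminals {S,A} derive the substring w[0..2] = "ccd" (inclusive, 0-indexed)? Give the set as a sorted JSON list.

CNF form of G:
  S -> T0 T1 | T1 T0 | T2 A
  A -> T0 T1 | T1 T0 | T2 A | T2 T3
  T0 -> a
  T1 -> b
  T2 -> c
  T3 -> d

CYK table (by increasing span) (cells [i..j] with 0 ≤ i ≤ j ≤ 2 only):
  [0..0]={T2}  "c"  orig:{}
  [1..1]={T2}  "c"  orig:{}
  [2..2]={T3}  "d"  orig:{}
  [0..1]=∅  "cc"
  [1..2]={A}  "cd"
  [0..2]={A,S}  "ccd"

Original NTs in T[0,2] deriving "ccd": ["A", "S"]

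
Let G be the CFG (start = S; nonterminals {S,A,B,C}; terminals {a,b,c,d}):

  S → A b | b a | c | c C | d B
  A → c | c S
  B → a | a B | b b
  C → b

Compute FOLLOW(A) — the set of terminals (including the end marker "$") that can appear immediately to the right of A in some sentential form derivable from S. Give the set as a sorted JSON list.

Compute FIRST by fixpoint:
[1]
  A via A→c: +{c}
  B via B→a: +{a}
  B via B→b b: +{b}
  C via C→b: +{b}
  S via S→A b: +{c}
  S via S→b a: +{b}
  S via S→d B: +{d}
  FIRST(S)={b,c,d}  FIRST(A)={c}  FIRST(B)={a,b}  FIRST(C)={b}
[2] (no change)
  FIRST(S)={b,c,d}  FIRST(A)={c}  FIRST(B)={a,b}  FIRST(C)={b}

FOLLOW iteration:
initialize: $ ∈ FOLLOW(S)
[1]
  S→A b: FOLLOW(A) ⊇ FIRST(b) = {b}; new: +{b}
  S→c C: FOLLOW(C) ⊇ FOLLOW(S) ⊇ {$}; new: +{$}
  S→d B: FOLLOW(B) ⊇ FOLLOW(S) ⊇ {$}; new: +{$}
  FOLLOW(S)={$}  FOLLOW(A)={b}  FOLLOW(B)={$}  FOLLOW(C)={$}
[2]
  A→c S: FOLLOW(S) ⊇ FOLLOW(A) ⊇ {b}; new: +{b}
  S→c C: FOLLOW(C) ⊇ FOLLOW(S) ⊇ {$,b}; new: +{b}
  S→d B: FOLLOW(B) ⊇ FOLLOW(S) ⊇ {$,b}; new: +{b}
  FOLLOW(S)={$,b}  FOLLOW(A)={b}  FOLLOW(B)={$,b}  FOLLOW(C)={$,b}
[3] done
  FOLLOW(S)={$,b}  FOLLOW(A)={b}  FOLLOW(B)={$,b}  FOLLOW(C)={$,b}

FOLLOW(A) = ["b"]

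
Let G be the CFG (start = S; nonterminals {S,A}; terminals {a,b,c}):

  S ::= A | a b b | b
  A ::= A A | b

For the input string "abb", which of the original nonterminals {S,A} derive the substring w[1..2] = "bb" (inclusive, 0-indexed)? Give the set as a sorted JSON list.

CNF form of G:
  S -> A A | T0 X2 | b
  A -> A A | b
  T0 -> a
  T1 -> b
  X2 -> T1 T1

CYK fill — only the sub-triangle for w[1..2]:
  cell(1,1) b: {A,S,T1}  orig:{A,S}
  cell(2,2) b: {A,S,T1}  orig:{A,S}
  cell(1,2) bb: {A,S,X2}  orig:{A,S}

Original NTs in T[1,2] deriving "bb": ["A", "S"]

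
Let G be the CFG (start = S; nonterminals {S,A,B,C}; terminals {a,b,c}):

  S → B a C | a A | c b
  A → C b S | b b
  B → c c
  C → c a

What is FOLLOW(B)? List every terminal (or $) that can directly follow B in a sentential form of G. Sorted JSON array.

FIRST sets, iterate to fixpoint:
round 1:
  A via A→b b: +{b}
  B via B→c c: +{c}
  C via C→c a: +{c}
  S via S→B a C: +{c}
  S via S→a A: +{a}
  FIRST[S]={a,c}  FIRST[A]={b}  FIRST[B]={c}  FIRST[C]={c}
round 2:
  A via A→C b S: +{c}
  FIRST[S]={a,c}  FIRST[A]={b,c}  FIRST[B]={c}  FIRST[C]={c}
round 3: (stable)
  FIRST[S]={a,c}  FIRST[A]={b,c}  FIRST[B]={c}  FIRST[C]={c}

FOLLOW sets:
FOLLOW(S) := {$}
pass 1:
  A→C b S: FOLLOW(C) ⊇ FIRST(b) = {b}; new: +{b}
  S→B a C: FOLLOW(B) ⊇ FIRST(a) = {a}; new: +{a}
  S→B a C: FOLLOW(C) ⊇ FOLLOW(S) ⊇ {$}; new: +{$}
  S→a A: FOLLOW(A) ⊇ FOLLOW(S) ⊇ {$}; new: +{$}
  FOLLOW[S]={$}  FOLLOW[A]={$}  FOLLOW[B]={a}  FOLLOW[C]={$,b}
pass 2: — fixpoint
  FOLLOW[S]={$}  FOLLOW[A]={$}  FOLLOW[B]={a}  FOLLOW[C]={$,b}

FOLLOW(B) = ["a"]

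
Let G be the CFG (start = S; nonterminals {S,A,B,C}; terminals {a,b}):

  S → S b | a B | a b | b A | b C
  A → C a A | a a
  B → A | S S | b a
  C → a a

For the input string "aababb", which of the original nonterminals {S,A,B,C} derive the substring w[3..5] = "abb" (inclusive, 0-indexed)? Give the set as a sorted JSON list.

CNF form of G:
  S -> S T1 | T0 B | T0 T1 | T1 A | T1 C
  A -> C X2 | T0 T0
  B -> C X3 | S S | T0 T0 | T1 T0
  C -> T0 T0
  T0 -> a
  T1 -> b
  X2 -> T0 A
  X3 -> T0 A

CYK fill (cells [i..j] with 3 ≤ i ≤ j ≤ 5 only):
  T[3,3] 'a' = {T0}  orig:{}
  T[4,4] 'b' = {T1}  orig:{}
  T[5,5] 'b' = {T1}  orig:{}
  T[3,4] 'ab' = {S}
  T[4,5] 'bb' = ∅
  T[3,5] 'abb' = {S}

Original NTs in T[3,5] deriving "abb": ["S"]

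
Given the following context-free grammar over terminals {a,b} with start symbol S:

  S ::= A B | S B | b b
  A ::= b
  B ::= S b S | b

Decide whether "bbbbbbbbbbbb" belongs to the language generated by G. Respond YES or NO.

Convert to CNF:
  S -> A B | S B | T0 T0
  A -> b
  B -> S X1 | b
  T0 -> b
  X1 -> T0 S

Fill CYK table bottom-up:
  T[0,0] 'b' = {A,B,T0}  orig:{A,B}
  T[1,1] 'b' = {A,B,T0}  orig:{A,B}
  T[2,2] 'b' = {A,B,T0}  orig:{A,B}
  T[3,3] 'b' = {A,B,T0}  orig:{A,B}
  T[4,4] 'b' = {A,B,T0}  orig:{A,B}
  T[5,5] 'b' = {A,B,T0}  orig:{A,B}
  T[6,6] 'b' = {A,B,T0}  orig:{A,B}
  T[7,7] 'b' = {A,B,T0}  orig:{A,B}
  T[8,8] 'b' = {A,B,T0}  orig:{A,B}
  T[9,9] 'b' = {A,B,T0}  orig:{A,B}
  T[10,10] 'b' = {A,B,T0}  orig:{A,B}
  T[11,11] 'b' = {A,B,T0}  orig:{A,B}
  T[0,1] 'bb' = {S}
  T[1,2] 'bb' = {S}
  T[2,3] 'bb' = {S}
  T[3,4] 'bb' = {S}
  T[4,5] 'bb' = {S}
  T[5,6] 'bb' = {S}
  T[6,7] 'bb' = {S}
  T[7,8] 'bb' = {S}
  T[8,9] 'bb' = {S}
  T[9,10] 'bb' = {S}
  T[10,11] 'bb' = {S}
  T[0,2] 'bbb' = {S,X1}  orig:{S}
  T[1,3] 'bbb' = {S,X1}  orig:{S}
  T[2,4] 'bbb' = {S,X1}  orig:{S}
  T[3,5] 'bbb' = {S,X1}  orig:{S}
  T[4,6] 'bbb' = {S,X1}  orig:{S}
  T[5,7] 'bbb' = {S,X1}  orig:{S}
  T[6,8] 'bbb' = {S,X1}  orig:{S}
  T[7,9] 'bbb' = {S,X1}  orig:{S}
  T[8,10] 'bbb' = {S,X1}  orig:{S}
  T[9,11] 'bbb' = {S,X1}  orig:{S}
  T[0,3] 'bbbb' = {S,X1}  orig:{S}
  T[1,4] 'bbbb' = {S,X1}  orig:{S}
  T[2,5] 'bbbb' = {S,X1}  orig:{S}
  T[3,6] 'bbbb' = {S,X1}  orig:{S}
  T[4,7] 'bbbb' = {S,X1}  orig:{S}
  T[5,8] 'bbbb' = {S,X1}  orig:{S}
  T[6,9] 'bbbb' = {S,X1}  orig:{S}
  T[7,10] 'bbbb' = {S,X1}  orig:{S}
  T[8,11] 'bbbb' = {S,X1}  orig:{S}
  T[0,4] 'bbbbb' = {B,S,X1}  orig:{B,S}
  T[1,5] 'bbbbb' = {B,S,X1}  orig:{B,S}
  T[2,6] 'bbbbb' = {B,S,X1}  orig:{B,S}
  T[3,7] 'bbbbb' = {B,S,X1}  orig:{B,S}
  T[4,8] 'bbbbb' = {B,S,X1}  orig:{B,S}
  T[5,9] 'bbbbb' = {B,S,X1}  orig:{B,S}
  T[6,10] 'bbbbb' = {B,S,X1}  orig:{B,S}
  T[7,11] 'bbbbb' = {B,S,X1}  orig:{B,S}
  T[0,5] 'bbbbbb' = {B,S,X1}  orig:{B,S}
  T[1,6] 'bbbbbb' = {B,S,X1}  orig:{B,S}
  T[2,7] 'bbbbbb' = {B,S,X1}  orig:{B,S}
  T[3,8] 'bbbbbb' = {B,S,X1}  orig:{B,S}
  T[4,9] 'bbbbbb' = {B,S,X1}  orig:{B,S}
  T[5,10] 'bbbbbb' = {B,S,X1}  orig:{B,S}
  T[6,11] 'bbbbbb' = {B,S,X1}  orig:{B,S}
  T[0,6] 'bbbbbbb' = {B,S,X1}  orig:{B,S}
  T[1,7] 'bbbbbbb' = {B,S,X1}  orig:{B,S}
  T[2,8] 'bbbbbbb' = {B,S,X1}  orig:{B,S}
  T[3,9] 'bbbbbbb' = {B,S,X1}  orig:{B,S}
  T[4,10] 'bbbbbbb' = {B,S,X1}  orig:{B,S}
  T[5,11] 'bbbbbbb' = {B,S,X1}  orig:{B,S}
  T[0,7] 'bbbbbbbb' = {B,S,X1}  orig:{B,S}
  T[1,8] 'bbbbbbbb' = {B,S,X1}  orig:{B,S}
  T[2,9] 'bbbbbbbb' = {B,S,X1}  orig:{B,S}
  T[3,10] 'bbbbbbbb' = {B,S,X1}  orig:{B,S}
  T[4,11] 'bbbbbbbb' = {B,S,X1}  orig:{B,S}
  T[0,8] 'bbbbbbbbb' = {B,S,X1}  orig:{B,S}
  T[1,9] 'bbbbbbbbb' = {B,S,X1}  orig:{B,S}
  T[2,10] 'bbbbbbbbb' = {B,S,X1}  orig:{B,S}
  T[3,11] 'bbbbbbbbb' = {B,S,X1}  orig:{B,S}
  T[0,9] 'bbbbbbbbbb' = {B,S,X1}  orig:{B,S}
  T[1,10] 'bbbbbbbbbb' = {B,S,X1}  orig:{B,S}
  T[2,11] 'bbbbbbbbbb' = {B,S,X1}  orig:{B,S}
  T[0,10] 'bbbbbbbbbbb' = {B,S,X1}  orig:{B,S}
  T[1,11] 'bbbbbbbbbbb' = {B,S,X1}  orig:{B,S}
  T[0,11] 'bbbbbbbbbbbb' = {B,S,X1}  orig:{B,S}

S ∈ T[0,11] ⇒ YES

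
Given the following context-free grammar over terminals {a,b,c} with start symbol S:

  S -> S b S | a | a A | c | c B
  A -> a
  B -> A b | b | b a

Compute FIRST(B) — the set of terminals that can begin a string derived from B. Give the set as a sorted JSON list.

FIRST sets, iterate to fixpoint:
pass 1:
  A via A→a: +{a}
  B via B→A b: +{a}
  B via B→b: +{b}
  S via S→a: +{a}
  S via S→c: +{c}
  FIRST[S]={a,c}  FIRST[A]={a}  FIRST[B]={a,b}
pass 2: (stable)
  FIRST[S]={a,c}  FIRST[A]={a}  FIRST[B]={a,b}

FIRST(B) = ["a", "b"]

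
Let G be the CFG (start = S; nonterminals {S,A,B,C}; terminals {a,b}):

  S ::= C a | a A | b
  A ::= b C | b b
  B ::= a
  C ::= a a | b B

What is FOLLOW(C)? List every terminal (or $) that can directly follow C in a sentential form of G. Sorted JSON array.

FIRST iteration:
[1]
  A via A→b C: +{b}
  B via B→a: +{a}
  C via C→a a: +{a}
  C via C→b B: +{b}
  S via S→C a: +{a,b}
  FIRST[S]={a,b}  FIRST[A]={b}  FIRST[B]={a}  FIRST[C]={a,b}
[2] (stable)
  FIRST[S]={a,b}  FIRST[A]={b}  FIRST[B]={a}  FIRST[C]={a,b}

FOLLOW sets:
seed FOLLOW(S) with $
[1]
  S→C a: FOLLOW(C) ⊇ FIRST(a) = {a}; new: +{a}
  S→a A: FOLLOW(A) ⊇ FOLLOW(S) ⊇ {$}; new: +{$}
  S: {$}  A: {$}  B: {}  C: {a}
[2]
  A→b C: FOLLOW(C) ⊇ FOLLOW(A) ⊇ {$}; new: +{$}
  C→b B: FOLLOW(B) ⊇ FOLLOW(C) ⊇ {$,a}; new: +{$,a}
  S: {$}  A: {$}  B: {$,a}  C: {$,a}
[3] (no change)
  S: {$}  A: {$}  B: {$,a}  C: {$,a}

FOLLOW(C) = ["$", "a"]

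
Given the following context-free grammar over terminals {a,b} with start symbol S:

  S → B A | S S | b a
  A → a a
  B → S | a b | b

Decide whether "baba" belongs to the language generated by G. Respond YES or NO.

CNF form of G:
  S -> B A | S S | T1 T0
  A -> T0 T0
  B -> B A | S S | T0 T1 | T1 T0 | b
  T0 -> a
  T1 -> b

Fill CYK table bottom-up:
  cell(0,0) b: {B,T1}  orig:{B}
  cell(1,1) a: {T0}  orig:{}
  cell(2,2) b: {B,T1}  orig:{B}
  cell(3,3) a: {T0}  orig:{}
  cell(0,1) ba: {B,S}
  cell(1,2) ab: {B}
  cell(2,3) ba: {B,S}
  cell(0,2) bab: ∅
  cell(1,3) aba: ∅
  cell(0,3) baba: {B,S}

S ∈ T[0,3] ⇒ YES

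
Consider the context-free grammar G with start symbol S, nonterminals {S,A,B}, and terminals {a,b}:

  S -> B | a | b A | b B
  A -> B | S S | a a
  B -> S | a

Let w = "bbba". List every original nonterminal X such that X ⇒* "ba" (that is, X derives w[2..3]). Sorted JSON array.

CNF form of G:
  S -> T1 A | T1 B | a
  A -> S S | T0 T0 | T1 A | T1 B | a
  B -> T1 A | T1 B | a
  T0 -> a
  T1 -> b

Fill CYK table bottom-up — only the sub-triangle for w[2..3]:
  cell(2,2) b: {T1}  orig:{}
  cell(3,3) a: {A,B,S,T0}  orig:{A,B,S}
  cell(2,3) ba: {A,B,S}

Original NTs in T[2,3] deriving "ba": ["A", "B", "S"]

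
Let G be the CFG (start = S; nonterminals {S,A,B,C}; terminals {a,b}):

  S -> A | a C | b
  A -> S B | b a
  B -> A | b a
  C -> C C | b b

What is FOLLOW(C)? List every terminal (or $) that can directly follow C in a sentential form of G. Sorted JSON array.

FIRST iteration:
[1]
  A via A→b a: +{b}
  B via B→A: +{b}
  C via C→b b: +{b}
  S via S→A: +{b}
  S via S→a C: +{a}
  FIRST[S]={a,b}  FIRST[A]={b}  FIRST[B]={b}  FIRST[C]={b}
[2]
  A via A→S B: +{a}
  B via B→A: +{a}
  FIRST[S]={a,b}  FIRST[A]={a,b}  FIRST[B]={a,b}  FIRST[C]={b}
[3] done
  FIRST[S]={a,b}  FIRST[A]={a,b}  FIRST[B]={a,b}  FIRST[C]={b}

FOLLOW sets:
FOLLOW(S) := {$}
pass 1:
  A→S B: FOLLOW(S) ⊇ FIRST(B) = {a,b}; new: +{a,b}
  C→C C: FOLLOW(C) ⊇ FIRST(C) = {b}; new: +{b}
  S→A: FOLLOW(A) ⊇ FOLLOW(S) ⊇ {$,a,b}; new: +{$,a,b}
  S→a C: FOLLOW(C) ⊇ FOLLOW(S) ⊇ {$,a,b}; new: +{$,a}
  S: {$,a,b}  A: {$,a,b}  B: {}  C: {$,a,b}
pass 2:
  A→S B: FOLLOW(B) ⊇ FOLLOW(A) ⊇ {$,a,b}; new: +{$,a,b}
  S: {$,a,b}  A: {$,a,b}  B: {$,a,b}  C: {$,a,b}
pass 3: — fixpoint
  S: {$,a,b}  A: {$,a,b}  B: {$,a,b}  C: {$,a,b}

FOLLOW(C) = ["$", "a", "b"]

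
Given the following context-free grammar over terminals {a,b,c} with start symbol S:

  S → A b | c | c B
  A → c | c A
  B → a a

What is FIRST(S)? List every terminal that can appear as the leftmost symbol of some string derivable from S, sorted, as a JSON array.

FIRST sets, iterate to fixpoint:
iter 1:
  A via A→c: +{c}
  B via B→a a: +{a}
  S via S→A b: +{c}
  FIRST[S]={c}  FIRST[A]={c}  FIRST[B]={a}
iter 2: — fixpoint
  FIRST[S]={c}  FIRST[A]={c}  FIRST[B]={a}

FIRST(S) = ["c"]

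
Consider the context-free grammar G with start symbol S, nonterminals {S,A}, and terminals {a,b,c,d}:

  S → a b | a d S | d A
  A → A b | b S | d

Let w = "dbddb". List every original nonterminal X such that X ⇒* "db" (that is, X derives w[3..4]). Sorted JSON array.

Convert to CNF:
  S -> T1 T0 | T1 X3 | T2 A
  A -> A T0 | T0 S | d
  T0 -> b
  T1 -> a
  T2 -> d
  X3 -> T2 S

CYK fill (cells [i..j] with 3 ≤ i ≤ j ≤ 4 only):
  cell(3,3) d: {A,T2}  orig:{A}
  cell(4,4) b: {T0}  orig:{}
  cell(3,4) db: {A}

Original NTs in T[3,4] deriving "db": ["A"]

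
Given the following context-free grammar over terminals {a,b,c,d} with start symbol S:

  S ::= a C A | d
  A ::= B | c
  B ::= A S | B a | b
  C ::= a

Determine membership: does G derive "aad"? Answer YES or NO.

Convert to CNF:
  S -> T0 X1 | d
  A -> A S | B T0 | b | c
  B -> A S | B T0 | b
  C -> a
  T0 -> a
  X1 -> C A

CYK fill:
  [0..0]={C,T0}  "a"  orig:{C}
  [1..1]={C,T0}  "a"  orig:{C}
  [2..2]={S}  "d"
  [0..1]=∅  "aa"
  [1..2]=∅  "ad"
  [0..2]=∅  "aad"

S ∉ T[0,2] ⇒ NO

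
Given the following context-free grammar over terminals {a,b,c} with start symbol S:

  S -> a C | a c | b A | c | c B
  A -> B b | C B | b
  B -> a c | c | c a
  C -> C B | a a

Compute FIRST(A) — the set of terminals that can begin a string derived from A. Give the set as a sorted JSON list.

FIRST iteration:
round 1:
  A via A→b: +{b}
  B via B→a c: +{a}
  B via B→c: +{c}
  C via C→a a: +{a}
  S via S→a C: +{a}
  S via S→b A: +{b}
  S via S→c: +{c}
  S: {a,b,c}  A: {b}  B: {a,c}  C: {a}
round 2:
  A via A→B b: +{a,c}
  S: {a,b,c}  A: {a,b,c}  B: {a,c}  C: {a}
round 3: (no change)
  S: {a,b,c}  A: {a,b,c}  B: {a,c}  C: {a}

FIRST(A) = ["a", "b", "c"]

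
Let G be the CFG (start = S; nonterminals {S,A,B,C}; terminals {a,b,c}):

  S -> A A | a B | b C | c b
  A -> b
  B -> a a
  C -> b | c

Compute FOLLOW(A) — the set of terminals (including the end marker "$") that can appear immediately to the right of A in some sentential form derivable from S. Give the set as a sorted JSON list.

FIRST sets, iterate to fixpoint:
pass 1:
  A via A→b: +{b}
  B via B→a a: +{a}
  C via C→b: +{b}
  C via C→c: +{c}
  S via S→A A: +{b}
  S via S→a B: +{a}
  S via S→c b: +{c}
  FIRST(S)={a,b,c}  FIRST(A)={b}  FIRST(B)={a}  FIRST(C)={b,c}
pass 2: (stable)
  FIRST(S)={a,b,c}  FIRST(A)={b}  FIRST(B)={a}  FIRST(C)={b,c}

FOLLOW iteration:
FOLLOW(S) := {$}
iter 1:
  S→A A: FOLLOW(A) ⊇ FIRST(A) = {b}; new: +{b}
  S→A A: FOLLOW(A) ⊇ FOLLOW(S) ⊇ {$}; new: +{$}
  S→a B: FOLLOW(B) ⊇ FOLLOW(S) ⊇ {$}; new: +{$}
  S→b C: FOLLOW(C) ⊇ FOLLOW(S) ⊇ {$}; new: +{$}
  FOLLOW[S]={$}  FOLLOW[A]={$,b}  FOLLOW[B]={$}  FOLLOW[C]={$}
iter 2: — fixpoint
  FOLLOW[S]={$}  FOLLOW[A]={$,b}  FOLLOW[B]={$}  FOLLOW[C]={$}

FOLLOW(A) = ["$", "b"]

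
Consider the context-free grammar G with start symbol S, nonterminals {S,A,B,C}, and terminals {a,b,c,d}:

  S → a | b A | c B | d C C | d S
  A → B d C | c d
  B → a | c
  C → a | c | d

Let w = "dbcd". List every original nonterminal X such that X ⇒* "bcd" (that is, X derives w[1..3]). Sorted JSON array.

Convert to CNF:
  S -> T0 S | T0 X4 | T1 B | T2 A | a
  A -> B X3 | T1 T0
  B -> a | c
  C -> a | c | d
  T0 -> d
  T1 -> c
  T2 -> b
  X3 -> T0 C
  X4 -> C C

CYK fill (cells [i..j] with 1 ≤ i ≤ j ≤ 3 only):
  [1..1]={T2}  "b"  orig:{}
  [2..2]={B,C,T1}  "c"  orig:{B,C}
  [3..3]={C,T0}  "d"  orig:{C}
  [1..2]=∅  "bc"
  [2..3]={A,X4}  "cd"  orig:{A}
  [1..3]={S}  "bcd"

Original NTs in T[1,3] deriving "bcd": ["S"]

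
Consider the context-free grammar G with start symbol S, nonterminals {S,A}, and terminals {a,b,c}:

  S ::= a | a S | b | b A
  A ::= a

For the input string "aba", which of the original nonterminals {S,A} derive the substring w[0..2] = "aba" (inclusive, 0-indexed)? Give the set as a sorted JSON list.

CNF form of G:
  S -> T0 S | T1 A | a | b
  A -> a
  T0 -> a
  T1 -> b

Fill CYK table bottom-up, restricted to cells inside w[0..2]:
  cell(0,0) a: {A,S,T0}  orig:{A,S}
  cell(1,1) b: {S,T1}  orig:{S}
  cell(2,2) a: {A,S,T0}  orig:{A,S}
  cell(0,1) ab: {S}
  cell(1,2) ba: {S}
  cell(0,2) aba: {S}

Original NTs in T[0,2] deriving "aba": ["S"]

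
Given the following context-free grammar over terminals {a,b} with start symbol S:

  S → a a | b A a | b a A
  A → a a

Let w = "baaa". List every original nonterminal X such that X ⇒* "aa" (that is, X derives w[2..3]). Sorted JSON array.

CNF form of G:
  S -> T0 T0 | T1 X2 | T1 X3
  A -> T0 T0
  T0 -> a
  T1 -> b
  X2 -> A T0
  X3 -> T0 A

Fill CYK table bottom-up — only the sub-triangle for w[2..3]:
  [2..2]={T0}  "a"  orig:{}
  [3..3]={T0}  "a"  orig:{}
  [2..3]={A,S}  "aa"

Original NTs in T[2,3] deriving "aa": ["A", "S"]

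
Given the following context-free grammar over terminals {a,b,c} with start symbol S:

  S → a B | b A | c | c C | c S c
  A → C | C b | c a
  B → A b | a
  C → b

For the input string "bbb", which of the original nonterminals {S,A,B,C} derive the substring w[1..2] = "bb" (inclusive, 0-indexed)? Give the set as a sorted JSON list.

CNF form of G:
  S -> T0 A | T1 C | T1 X3 | T2 B | c
  A -> C T0 | T1 T2 | b
  B -> A T0 | a
  C -> b
  T0 -> b
  T1 -> c
  T2 -> a
  X3 -> S T1

CYK fill, restricted to cells inside w[1..2]:
  cell(1,1) b: {A,C,T0}  orig:{A,C}
  cell(2,2) b: {A,C,T0}  orig:{A,C}
  cell(1,2) bb: {A,B,S}

Original NTs in T[1,2] deriving "bb": ["A", "B", "S"]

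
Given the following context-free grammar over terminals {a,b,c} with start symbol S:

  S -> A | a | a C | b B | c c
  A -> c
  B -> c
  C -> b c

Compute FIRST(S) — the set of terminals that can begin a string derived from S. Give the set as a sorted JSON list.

FIRST sets, iterate to fixpoint:
pass 1:
  A via A→c: +{c}
  B via B→c: +{c}
  C via C→b c: +{b}
  S via S→A: +{c}
  S via S→a: +{a}
  S via S→b B: +{b}
  FIRST(S)={a,b,c}  FIRST(A)={c}  FIRST(B)={c}  FIRST(C)={b}
pass 2: (no change)
  FIRST(S)={a,b,c}  FIRST(A)={c}  FIRST(B)={c}  FIRST(C)={b}

FIRST(S) = ["a", "b", "c"]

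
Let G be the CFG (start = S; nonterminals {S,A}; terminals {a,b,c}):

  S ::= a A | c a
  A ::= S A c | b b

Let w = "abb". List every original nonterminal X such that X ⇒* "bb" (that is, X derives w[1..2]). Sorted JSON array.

CNF form of G:
  S -> T0 T2 | T2 A
  A -> S X3 | T1 T1
  T0 -> c
  T1 -> b
  T2 -> a
  X3 -> A T0

CYK table (by increasing span) (cells [i..j] with 1 ≤ i ≤ j ≤ 2 only):
  [1..1]={T1}  "b"  orig:{}
  [2..2]={T1}  "b"  orig:{}
  [1..2]={A}  "bb"

Original NTs in T[1,2] deriving "bb": ["A"]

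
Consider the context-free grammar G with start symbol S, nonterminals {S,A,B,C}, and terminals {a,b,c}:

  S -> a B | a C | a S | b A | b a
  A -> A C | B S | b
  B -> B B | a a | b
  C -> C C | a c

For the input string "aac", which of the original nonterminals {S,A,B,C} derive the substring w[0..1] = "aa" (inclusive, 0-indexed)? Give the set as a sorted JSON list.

CNF form of G:
  S -> T0 B | T0 C | T0 S | T2 A | T2 T0
  A -> A C | B S | b
  B -> B B | T0 T0 | b
  C -> C C | T0 T1
  T0 -> a
  T1 -> c
  T2 -> b

CYK table (by increasing span) — only the sub-triangle for w[0..1]:
  cell(0,0) a: {T0}  orig:{}
  cell(1,1) a: {T0}  orig:{}
  cell(0,1) aa: {B}

Original NTs in T[0,1] deriving "aa": ["B"]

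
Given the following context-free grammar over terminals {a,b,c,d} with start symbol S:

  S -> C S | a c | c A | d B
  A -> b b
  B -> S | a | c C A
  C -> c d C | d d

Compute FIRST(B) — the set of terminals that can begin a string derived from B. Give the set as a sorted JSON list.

FIRST sets, iterate to fixpoint:
pass 1:
  A via A→b b: +{b}
  B via B→a: +{a}
  B via B→c C A: +{c}
  C via C→c d C: +{c}
  C via C→d d: +{d}
  S via S→C S: +{c,d}
  S via S→a c: +{a}
  S: {a,c,d}  A: {b}  B: {a,c}  C: {c,d}
pass 2:
  B via B→S: +{d}
  S: {a,c,d}  A: {b}  B: {a,c,d}  C: {c,d}
pass 3: (stable)
  S: {a,c,d}  A: {b}  B: {a,c,d}  C: {c,d}

FIRST(B) = ["a", "c", "d"]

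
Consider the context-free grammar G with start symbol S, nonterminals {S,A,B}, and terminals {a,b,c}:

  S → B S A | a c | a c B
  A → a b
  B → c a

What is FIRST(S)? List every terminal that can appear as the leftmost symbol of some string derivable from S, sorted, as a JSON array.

FIRST iteration:
pass 1:
  A via A→a b: +{a}
  B via B→c a: +{c}
  S via S→B S A: +{c}
  S via S→a c: +{a}
  S: {a,c}  A: {a}  B: {c}
pass 2: — fixpoint
  S: {a,c}  A: {a}  B: {c}

FIRST(S) = ["a", "c"]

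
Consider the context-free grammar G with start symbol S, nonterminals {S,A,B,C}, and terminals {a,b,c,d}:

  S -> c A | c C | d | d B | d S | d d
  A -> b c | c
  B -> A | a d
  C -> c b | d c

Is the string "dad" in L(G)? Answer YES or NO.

CNF form of G:
  S -> T1 A | T1 C | T3 B | T3 S | T3 T3 | d
  A -> T0 T1 | c
  B -> T0 T1 | T2 T3 | c
  C -> T1 T0 | T3 T1
  T0 -> b
  T1 -> c
  T2 -> a
  T3 -> d

CYK table (by increasing span):
  T[0,0] 'd' = {S,T3}  orig:{S}
  T[1,1] 'a' = {T2}  orig:{}
  T[2,2] 'd' = {S,T3}  orig:{S}
  T[0,1] 'da' = ∅
  T[1,2] 'ad' = {B}
  T[0,2] 'dad' = {S}

S ∈ T[0,2] ⇒ YES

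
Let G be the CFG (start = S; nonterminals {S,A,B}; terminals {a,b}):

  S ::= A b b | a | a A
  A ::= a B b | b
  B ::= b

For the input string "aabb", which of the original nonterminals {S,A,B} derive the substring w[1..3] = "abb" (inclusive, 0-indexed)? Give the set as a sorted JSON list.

CNF form of G:
  S -> A X3 | T0 A | a
  A -> T0 X2 | b
  B -> b
  T0 -> a
  T1 -> b
  X2 -> B T1
  X3 -> T1 T1

Fill CYK table bottom-up (cells [i..j] with 1 ≤ i ≤ j ≤ 3 only):
  T[1,1] 'a' = {S,T0}  orig:{S}
  T[2,2] 'b' = {A,B,T1}  orig:{A,B}
  T[3,3] 'b' = {A,B,T1}  orig:{A,B}
  T[1,2] 'ab' = {S}
  T[2,3] 'bb' = {X2,X3}  orig:{}
  T[1,3] 'abb' = {A}

Original NTs in T[1,3] deriving "abb": ["A"]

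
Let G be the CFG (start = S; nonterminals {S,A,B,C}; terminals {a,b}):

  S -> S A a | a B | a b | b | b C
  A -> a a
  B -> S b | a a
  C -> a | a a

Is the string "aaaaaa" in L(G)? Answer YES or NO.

CNF form of G:
  S -> S X2 | T0 B | T0 T1 | T1 C | b
  A -> T0 T0
  B -> S T1 | T0 T0
  C -> T0 T0 | a
  T0 -> a
  T1 -> b
  X2 -> A T0

CYK fill:
  cell(0,0) a: {C,T0}  orig:{C}
  cell(1,1) a: {C,T0}  orig:{C}
  cell(2,2) a: {C,T0}  orig:{C}
  cell(3,3) a: {C,T0}  orig:{C}
  cell(4,4) a: {C,T0}  orig:{C}
  cell(5,5) a: {C,T0}  orig:{C}
  cell(0,1) aa: {A,B,C}
  cell(1,2) aa: {A,B,C}
  cell(2,3) aa: {A,B,C}
  cell(3,4) aa: {A,B,C}
  cell(4,5) aa: {A,B,C}
  cell(0,2) aaa: {S,X2}  orig:{S}
  cell(1,3) aaa: {S,X2}  orig:{S}
  cell(2,4) aaa: {S,X2}  orig:{S}
  cell(3,5) aaa: {S,X2}  orig:{S}
  cell(0,3) aaaa: ∅
  cell(1,4) aaaa: ∅
  cell(2,5) aaaa: ∅
  cell(0,4) aaaaa: ∅
  cell(1,5) aaaaa: ∅
  cell(0,5) aaaaaa: {S}

S ∈ T[0,5] ⇒ YES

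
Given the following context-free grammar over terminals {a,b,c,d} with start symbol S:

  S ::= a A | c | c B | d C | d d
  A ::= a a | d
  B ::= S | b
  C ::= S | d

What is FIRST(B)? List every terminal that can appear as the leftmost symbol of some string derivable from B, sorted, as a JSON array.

Compute FIRST by fixpoint:
round 1:
  A via A→a a: +{a}
  A via A→d: +{d}
  B via B→b: +{b}
  C via C→d: +{d}
  S via S→a A: +{a}
  S via S→c: +{c}
  S via S→d C: +{d}
  S: {a,c,d}  A: {a,d}  B: {b}  C: {d}
round 2:
  B via B→S: +{a,c,d}
  C via C→S: +{a,c}
  S: {a,c,d}  A: {a,d}  B: {a,b,c,d}  C: {a,c,d}
round 3: done
  S: {a,c,d}  A: {a,d}  B: {a,b,c,d}  C: {a,c,d}

FIRST(B) = ["a", "b", "c", "d"]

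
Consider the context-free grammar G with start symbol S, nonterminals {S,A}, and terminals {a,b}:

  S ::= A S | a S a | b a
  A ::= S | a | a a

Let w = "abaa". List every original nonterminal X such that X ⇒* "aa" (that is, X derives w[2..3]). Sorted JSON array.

CNF form of G:
  S -> A S | T0 X3 | T1 T0
  A -> A S | T0 T0 | T0 X2 | T1 T0 | a
  T0 -> a
  T1 -> b
  X2 -> S T0
  X3 -> S T0

CYK table (by increasing span) — only the sub-triangle for w[2..3]:
  T[2,2] 'a' = {A,T0}  orig:{A}
  T[3,3] 'a' = {A,T0}  orig:{A}
  T[2,3] 'aa' = {A}

Original NTs in T[2,3] deriving "aa": ["A"]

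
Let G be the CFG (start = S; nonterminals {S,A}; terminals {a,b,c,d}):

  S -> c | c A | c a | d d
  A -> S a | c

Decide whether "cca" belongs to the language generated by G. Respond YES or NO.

Convert to CNF:
  S -> T1 A | T1 T0 | T2 T2 | c
  A -> S T0 | c
  T0 -> a
  T1 -> c
  T2 -> d

CYK fill:
  [0..0]={A,S,T1}  "c"  orig:{A,S}
  [1..1]={A,S,T1}  "c"  orig:{A,S}
  [2..2]={T0}  "a"  orig:{}
  [0..1]={S}  "cc"
  [1..2]={A,S}  "ca"
  [0..2]={A,S}  "cca"

S ∈ T[0,2] ⇒ YES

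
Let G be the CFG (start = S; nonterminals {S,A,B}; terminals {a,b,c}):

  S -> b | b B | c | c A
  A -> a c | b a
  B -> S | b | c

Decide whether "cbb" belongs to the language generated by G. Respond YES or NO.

CNF form of G:
  S -> T1 A | T2 B | b | c
  A -> T0 T1 | T2 T0
  B -> T1 A | T2 B | b | c
  T0 -> a
  T1 -> c
  T2 -> b

CYK fill:
  cell(0,0) c: {B,S,T1}  orig:{B,S}
  cell(1,1) b: {B,S,T2}  orig:{B,S}
  cell(2,2) b: {B,S,T2}  orig:{B,S}
  cell(0,1) cb: ∅
  cell(1,2) bb: {B,S}
  cell(0,2) cbb: ∅

S ∉ T[0,2] ⇒ NO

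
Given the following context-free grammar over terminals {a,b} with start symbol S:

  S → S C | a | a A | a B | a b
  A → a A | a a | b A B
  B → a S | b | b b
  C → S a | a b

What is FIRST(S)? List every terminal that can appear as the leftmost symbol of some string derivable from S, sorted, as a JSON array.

FIRST sets, iterate to fixpoint:
pass 1:
  A via A→a A: +{a}
  A via A→b A B: +{b}
  B via B→a S: +{a}
  B via B→b: +{b}
  C via C→a b: +{a}
  S via S→a: +{a}
  FIRST[S]={a}  FIRST[A]={a,b}  FIRST[B]={a,b}  FIRST[C]={a}
pass 2: done
  FIRST[S]={a}  FIRST[A]={a,b}  FIRST[B]={a,b}  FIRST[C]={a}

FIRST(S) = ["a"]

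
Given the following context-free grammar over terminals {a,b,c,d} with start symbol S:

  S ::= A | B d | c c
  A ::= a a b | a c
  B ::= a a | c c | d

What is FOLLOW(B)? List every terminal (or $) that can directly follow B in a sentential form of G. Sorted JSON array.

FIRST iteration:
iter 1:
  A via A→a a b: +{a}
  B via B→a a: +{a}
  B via B→c c: +{c}
  B via B→d: +{d}
  S via S→A: +{a}
  S via S→B d: +{c,d}
  S: {a,c,d}  A: {a}  B: {a,c,d}
iter 2: — fixpoint
  S: {a,c,d}  A: {a}  B: {a,c,d}

FOLLOW sets:
seed FOLLOW(S) with $
[1]
  S→A: FOLLOW(A) ⊇ FOLLOW(S) ⊇ {$}; new: +{$}
  S→B d: FOLLOW(B) ⊇ FIRST(d) = {d}; new: +{d}
  FOLLOW[S]={$}  FOLLOW[A]={$}  FOLLOW[B]={d}
[2] done
  FOLLOW[S]={$}  FOLLOW[A]={$}  FOLLOW[B]={d}

FOLLOW(B) = ["d"]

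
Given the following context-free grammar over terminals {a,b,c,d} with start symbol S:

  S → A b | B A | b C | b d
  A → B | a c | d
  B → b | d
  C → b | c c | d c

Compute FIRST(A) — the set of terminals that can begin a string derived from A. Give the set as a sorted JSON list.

FIRST sets, iterate to fixpoint:
pass 1:
  A via A→a c: +{a}
  A via A→d: +{d}
  B via B→b: +{b}
  B via B→d: +{d}
  C via C→b: +{b}
  C via C→c c: +{c}
  C via C→d c: +{d}
  S via S→A b: +{a,d}
  S via S→B A: +{b}
  FIRST[S]={a,b,d}  FIRST[A]={a,d}  FIRST[B]={b,d}  FIRST[C]={b,c,d}
pass 2:
  A via A→B: +{b}
  FIRST[S]={a,b,d}  FIRST[A]={a,b,d}  FIRST[B]={b,d}  FIRST[C]={b,c,d}
pass 3: — fixpoint
  FIRST[S]={a,b,d}  FIRST[A]={a,b,d}  FIRST[B]={b,d}  FIRST[C]={b,c,d}

FIRST(A) = ["a", "b", "d"]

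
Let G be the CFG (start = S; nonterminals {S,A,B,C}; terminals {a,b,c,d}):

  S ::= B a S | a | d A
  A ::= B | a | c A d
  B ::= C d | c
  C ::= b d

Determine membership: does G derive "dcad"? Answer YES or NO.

Convert to CNF:
  S -> B X5 | T0 A | a
  A -> C T0 | T1 X4 | a | c
  B -> C T0 | c
  C -> T2 T0
  T0 -> d
  T1 -> c
  T2 -> b
  T3 -> a
  X4 -> A T0
  X5 -> T3 S

CYK fill:
  T[0,0] 'd' = {T0}  orig:{}
  T[1,1] 'c' = {A,B,T1}  orig:{A,B}
  T[2,2] 'a' = {A,S,T3}  orig:{A,S}
  T[3,3] 'd' = {T0}  orig:{}
  T[0,1] 'dc' = {S}
  T[1,2] 'ca' = ∅
  T[2,3] 'ad' = {X4}  orig:{}
  T[0,2] 'dca' = ∅
  T[1,3] 'cad' = {A}
  T[0,3] 'dcad' = {S}

S ∈ T[0,3] ⇒ YES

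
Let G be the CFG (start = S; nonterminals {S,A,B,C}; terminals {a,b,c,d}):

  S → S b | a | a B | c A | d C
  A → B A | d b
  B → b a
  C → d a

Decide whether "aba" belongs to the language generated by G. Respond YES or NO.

Convert to CNF:
  S -> S T1 | T0 C | T2 B | T3 A | a
  A -> B A | T0 T1
  B -> T1 T2
  C -> T0 T2
  T0 -> d
  T1 -> b
  T2 -> a
  T3 -> c

CYK fill:
  [0..0]={S,T2}  "a"  orig:{S}
  [1..1]={T1}  "b"  orig:{}
  [2..2]={S,T2}  "a"  orig:{S}
  [0..1]={S}  "ab"
  [1..2]={B}  "ba"
  [0..2]={S}  "aba"

S ∈ T[0,2] ⇒ YES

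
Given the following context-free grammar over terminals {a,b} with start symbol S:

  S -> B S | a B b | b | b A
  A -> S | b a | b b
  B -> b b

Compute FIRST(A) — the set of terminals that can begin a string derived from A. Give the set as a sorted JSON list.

FIRST sets, iterate to fixpoint:
pass 1:
  A via A→b a: +{b}
  B via B→b b: +{b}
  S via S→B S: +{b}
  S via S→a B b: +{a}
  S: {a,b}  A: {b}  B: {b}
pass 2:
  A via A→S: +{a}
  S: {a,b}  A: {a,b}  B: {b}
pass 3: (stable)
  S: {a,b}  A: {a,b}  B: {b}

FIRST(A) = ["a", "b"]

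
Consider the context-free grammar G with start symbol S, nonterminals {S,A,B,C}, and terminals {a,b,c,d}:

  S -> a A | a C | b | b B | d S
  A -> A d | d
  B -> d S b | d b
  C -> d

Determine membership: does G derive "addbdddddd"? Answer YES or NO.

CNF form of G:
  S -> T0 S | T1 B | T2 A | T2 C | b
  A -> A T0 | d
  B -> T0 T1 | T0 X3
  C -> d
  T0 -> d
  T1 -> b
  T2 -> a
  X3 -> S T1

CYK table (by increasing span):
  cell(0,0) a: {T2}  orig:{}
  cell(1,1) d: {A,C,T0}  orig:{A,C}
  cell(2,2) d: {A,C,T0}  orig:{A,C}
  cell(3,3) b: {S,T1}  orig:{S}
  cell(4,4) d: {A,C,T0}  orig:{A,C}
  cell(5,5) d: {A,C,T0}  orig:{A,C}
  cell(6,6) d: {A,C,T0}  orig:{A,C}
  cell(7,7) d: {A,C,T0}  orig:{A,C}
  cell(8,8) d: {A,C,T0}  orig:{A,C}
  cell(9,9) d: {A,C,T0}  orig:{A,C}
  cell(0,1) ad: {S}
  cell(1,2) dd: {A}
  cell(2,3) db: {B,S}
  cell(3,4) bd: ∅
  cell(4,5) dd: {A}
  cell(5,6) dd: {A}
  cell(6,7) dd: {A}
  cell(7,8) dd: {A}
  cell(8,9) dd: {A}
  cell(0,2) add: {S}
  cell(1,3) ddb: {S}
  cell(2,4) dbd: ∅
  cell(3,5) bdd: ∅
  cell(4,6) ddd: {A}
  cell(5,7) ddd: {A}
  cell(6,8) ddd: {A}
  cell(7,9) ddd: {A}
  cell(0,3) addb: {X3}  orig:{}
  cell(1,4) ddbd: ∅
  cell(2,5) dbdd: ∅
  cell(3,6) bddd: ∅
  cell(4,7) dddd: {A}
  cell(5,8) dddd: {A}
  cell(6,9) dddd: {A}
  cell(0,4) addbd: ∅
  cell(1,5) ddbdd: ∅
  cell(2,6) dbddd: ∅
  cell(3,7) bdddd: ∅
  cell(4,8) ddddd: {A}
  cell(5,9) ddddd: {A}
  cell(0,5) addbdd: ∅
  cell(1,6) ddbddd: ∅
  cell(2,7) dbdddd: ∅
  cell(3,8) bddddd: ∅
  cell(4,9) dddddd: {A}
  cell(0,6) addbddd: ∅
  cell(1,7) ddbdddd: ∅
  cell(2,8) dbddddd: ∅
  cell(3,9) bdddddd: ∅
  cell(0,7) addbdddd: ∅
  cell(1,8) ddbddddd: ∅
  cell(2,9) dbdddddd: ∅
  cell(0,8) addbddddd: ∅
  cell(1,9) ddbdddddd: ∅
  cell(0,9) addbdddddd: ∅

S ∉ T[0,9] ⇒ NO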